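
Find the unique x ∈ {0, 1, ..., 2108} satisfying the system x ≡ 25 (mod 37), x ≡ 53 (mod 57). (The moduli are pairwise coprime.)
x ≡ 395 (mod 2109); the representative in [0, 2109) is 395

The moduli 37, 57 are pairwise coprime, so by the CRT there is a unique solution mod 37·57 = 2109.
Solve by successive substitution. Start with x ≡ 25 (mod 37).
  Combine with x ≡ 53 (mod 57): write x = 25 + 37·t and require 25 + 37·t ≡ 53 (mod 57), i.e. 37·t ≡ 53 − 25 ≡ 28 (mod 57). Since 37^(−1) ≡ 37 (mod 57), t ≡ 37·28 ≡ 10 (mod 57). So x ≡ 25 + 37·10 = 395 (mod 2109).
Unique solution in [0, 2109): x = 395.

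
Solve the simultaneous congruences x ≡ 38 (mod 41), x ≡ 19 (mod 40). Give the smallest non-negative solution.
x ≡ 899 (mod 1640); the representative in [0, 1640) is 899

The moduli 41, 40 are pairwise coprime, so by the CRT there is a unique solution mod 41·40 = 1640.
Solve by successive substitution. Start with x ≡ 38 (mod 41).
  Combine with x ≡ 19 (mod 40): write x = 38 + 41·t and require 38 + 41·t ≡ 19 (mod 40), i.e. 41·t ≡ 19 − 38 ≡ 21 (mod 40). Since 41^(−1) ≡ 1 (mod 40) (41 ≡ 1 (mod 40)), t ≡ 1·21 ≡ 21 (mod 40). So x ≡ 38 + 41·21 = 899 (mod 1640).
Unique solution in [0, 1640): x = 899.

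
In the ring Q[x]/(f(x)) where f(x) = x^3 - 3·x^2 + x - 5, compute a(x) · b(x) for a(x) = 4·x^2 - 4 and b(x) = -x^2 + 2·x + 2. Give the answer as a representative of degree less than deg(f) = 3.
a · b ≡ 4·x^2 - 24·x - 28 (mod f(x))

First multiply in Q[x] without reducing: a · b = -4·x^4 + 8·x^3 + 12·x^2 - 8·x - 8. Now divide by f(x) = x^3 - 3·x^2 + x - 5, eliminating the leading term at each step:
  leading term -4·x^4: subtract (-4·x)·f(x) = -4·x^4 + 12·x^3 - 4·x^2 + 20·x, leaving -4·x^3 + 16·x^2 - 28·x - 8
  leading term -4·x^3: subtract (-4)·f(x) = -4·x^3 + 12·x^2 - 4·x + 20, leaving 4·x^2 - 24·x - 28
The degree is now < 3, so this is the remainder. Hence a · b ≡ 4·x^2 - 24·x - 28 in Q[x]/(f).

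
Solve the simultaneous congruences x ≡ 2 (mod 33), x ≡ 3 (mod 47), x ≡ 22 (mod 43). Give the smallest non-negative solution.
The moduli 33, 47, 43 are pairwise coprime, so by the CRT there is a unique solution mod 33·47·43 = 66693.
Solve by successive substitution. Start with x ≡ 2 (mod 33).
  Combine with x ≡ 3 (mod 47): write x = 2 + 33·t and require 2 + 33·t ≡ 3 (mod 47), i.e. 33·t ≡ 3 − 2 ≡ 1 (mod 47). Since 33^(−1) ≡ 10 (mod 47), t ≡ 10·1 ≡ 10 (mod 47). So x ≡ 2 + 33·10 = 332 (mod 1551).
  Combine with x ≡ 22 (mod 43): write x = 332 + 1551·t and require 332 + 1551·t ≡ 22 (mod 43), i.e. 1551·t ≡ 22 − 332 ≡ 34 (mod 43). Since 1551^(−1) ≡ 29 (mod 43) (1551 ≡ 3 (mod 43)), t ≡ 29·34 ≡ 40 (mod 43). So x ≡ 332 + 1551·40 = 62372 (mod 66693).
Unique solution in [0, 66693): x = 62372.

Final answer: x ≡ 62372 (mod 66693); the representative in [0, 66693) is 62372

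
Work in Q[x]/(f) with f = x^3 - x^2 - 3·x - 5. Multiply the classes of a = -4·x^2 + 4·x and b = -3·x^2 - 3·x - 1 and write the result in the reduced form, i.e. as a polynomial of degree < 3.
First multiply in Q[x] without reducing: a · b = 12·x^4 - 8·x^2 - 4·x. Now divide by f(x) = x^3 - x^2 - 3·x - 5, eliminating the leading term at each step:
  leading term 12·x^4: subtract (12·x)·f(x) = 12·x^4 - 12·x^3 - 36·x^2 - 60·x, leaving 12·x^3 + 28·x^2 + 56·x
  leading term 12·x^3: subtract (12)·f(x) = 12·x^3 - 12·x^2 - 36·x - 60, leaving 40·x^2 + 92·x + 60
The degree is now < 3, so this is the remainder. Hence a · b ≡ 40·x^2 + 92·x + 60 in Q[x]/(f).

Final answer: a · b ≡ 40·x^2 + 92·x + 60 (mod f(x))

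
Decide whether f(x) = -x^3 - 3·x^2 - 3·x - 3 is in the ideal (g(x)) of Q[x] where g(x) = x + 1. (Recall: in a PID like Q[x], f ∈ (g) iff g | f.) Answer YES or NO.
NO

In Q[x] the ideal (g) consists of all multiples of g, so f ∈ (g) iff g | f, i.e. iff the remainder of f on division by g is 0. Divide f by g (g is monic, so eliminate the leading term of the running remainder at each step):
  leading term -x^3: subtract (-x^2)·g(x) = -x^3 - x^2, leaving -2·x^2 - 3·x - 3
  leading term -2·x^2: subtract (-2·x)·g(x) = -2·x^2 - 2·x, leaving -x - 3
  leading term -x: subtract (-1)·g(x) = -x - 1, leaving -2
The remainder r(x) = -2 ≠ 0 (and deg r < deg g), so g ∤ f, i.e. f ∉ (g).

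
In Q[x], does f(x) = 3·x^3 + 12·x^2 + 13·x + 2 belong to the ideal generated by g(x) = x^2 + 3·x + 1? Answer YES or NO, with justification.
In Q[x] the ideal (g) consists of all multiples of g, so f ∈ (g) iff g | f, i.e. iff the remainder of f on division by g is 0. Divide f by g (g is monic, so eliminate the leading term of the running remainder at each step):
  leading term 3·x^3: subtract (3·x)·g(x) = 3·x^3 + 9·x^2 + 3·x, leaving 3·x^2 + 10·x + 2
  leading term 3·x^2: subtract (3)·g(x) = 3·x^2 + 9·x + 3, leaving x - 1
The remainder r(x) = x - 1 ≠ 0 (and deg r < deg g), so g ∤ f, i.e. f ∉ (g).

Final answer: NO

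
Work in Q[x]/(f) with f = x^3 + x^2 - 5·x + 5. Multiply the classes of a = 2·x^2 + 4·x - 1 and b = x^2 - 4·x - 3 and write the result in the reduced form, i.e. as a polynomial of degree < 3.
a · b ≡ -7·x^2 - 48·x + 33 (mod f(x))

First multiply in Q[x] without reducing: a · b = 2·x^4 - 4·x^3 - 23·x^2 - 8·x + 3. Now divide by f(x) = x^3 + x^2 - 5·x + 5, eliminating the leading term at each step:
  leading term 2·x^4: subtract (2·x)·f(x) = 2·x^4 + 2·x^3 - 10·x^2 + 10·x, leaving -6·x^3 - 13·x^2 - 18·x + 3
  leading term -6·x^3: subtract (-6)·f(x) = -6·x^3 - 6·x^2 + 30·x - 30, leaving -7·x^2 - 48·x + 33
The degree is now < 3, so this is the remainder. Hence a · b ≡ -7·x^2 - 48·x + 33 in Q[x]/(f).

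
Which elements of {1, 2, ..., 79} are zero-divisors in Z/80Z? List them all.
An element a ∈ Z/80Z (with a ≠ 0) is a zero-divisor iff gcd(a, 80) > 1 (because a is a unit precisely when gcd(a, n) = 1, and in Z/nZ every nonzero, non-unit element is a zero-divisor). Scan a = 1, ..., 79 and keep those with gcd(a, 80) > 1:
  gcd(2, 80) = 2, gcd(4, 80) = 4, gcd(5, 80) = 5, gcd(6, 80) = 2, gcd(8, 80) = 8, gcd(10, 80) = 10, gcd(12, 80) = 4, gcd(14, 80) = 2, gcd(15, 80) = 5, gcd(16, 80) = 16, gcd(18, 80) = 2, gcd(20, 80) = 20, gcd(22, 80) = 2, gcd(24, 80) = 8, gcd(25, 80) = 5, gcd(26, 80) = 2, gcd(28, 80) = 4, gcd(30, 80) = 10, gcd(32, 80) = 16, gcd(34, 80) = 2, gcd(35, 80) = 5, gcd(36, 80) = 4, gcd(38, 80) = 2, gcd(40, 80) = 40, gcd(42, 80) = 2, gcd(44, 80) = 4, gcd(45, 80) = 5, gcd(46, 80) = 2, gcd(48, 80) = 16, gcd(50, 80) = 10, gcd(52, 80) = 4, gcd(54, 80) = 2, gcd(55, 80) = 5, gcd(56, 80) = 8, gcd(58, 80) = 2, gcd(60, 80) = 20, gcd(62, 80) = 2, gcd(64, 80) = 16, gcd(65, 80) = 5, gcd(66, 80) = 2, gcd(68, 80) = 4, gcd(70, 80) = 10, gcd(72, 80) = 8, gcd(74, 80) = 2, gcd(75, 80) = 5, gcd(76, 80) = 4, gcd(78, 80) = 2.
All other a ∈ {1, ..., 79} have gcd(a, 80) = 1 and are units. So the nonzero zero-divisors are exactly the 47 values of a appearing in this scan.

Final answer: nonzero zero-divisors of Z/80Z = {2, 4, 5, 6, 8, 10, 12, 14, 15, 16, 18, 20, 22, 24, 25, 26, 28, 30, 32, 34, 35, 36, 38, 40, 42, 44, 45, 46, 48, 50, 52, 54, 55, 56, 58, 60, 62, 64, 65, 66, 68, 70, 72, 74, 75, 76, 78}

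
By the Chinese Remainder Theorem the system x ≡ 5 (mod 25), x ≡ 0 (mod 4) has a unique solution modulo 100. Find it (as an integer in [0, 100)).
x ≡ 80 (mod 100); the representative in [0, 100) is 80

The moduli 25, 4 are pairwise coprime, so by the CRT there is a unique solution mod 25·4 = 100.
Solve by successive substitution. Start with x ≡ 5 (mod 25).
  Combine with x ≡ 0 (mod 4): write x = 5 + 25·t and require 5 + 25·t ≡ 0 (mod 4), i.e. 25·t ≡ 0 − 5 ≡ 3 (mod 4). Since 25^(−1) ≡ 1 (mod 4) (25 ≡ 1 (mod 4)), t ≡ 1·3 ≡ 3 (mod 4). So x ≡ 5 + 25·3 = 80 (mod 100).
Unique solution in [0, 100): x = 80.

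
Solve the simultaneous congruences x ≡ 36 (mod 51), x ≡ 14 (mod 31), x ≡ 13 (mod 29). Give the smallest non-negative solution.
x ≡ 17529 (mod 45849); the representative in [0, 45849) is 17529

The moduli 51, 31, 29 are pairwise coprime, so by the CRT there is a unique solution mod 51·31·29 = 45849.
Solve by successive substitution. Start with x ≡ 36 (mod 51).
  Combine with x ≡ 14 (mod 31): write x = 36 + 51·t and require 36 + 51·t ≡ 14 (mod 31), i.e. 51·t ≡ 14 − 36 ≡ 9 (mod 31). Since 51^(−1) ≡ 14 (mod 31) (51 ≡ 20 (mod 31)), t ≡ 14·9 ≡ 2 (mod 31). So x ≡ 36 + 51·2 = 138 (mod 1581).
  Combine with x ≡ 13 (mod 29): write x = 138 + 1581·t and require 138 + 1581·t ≡ 13 (mod 29), i.e. 1581·t ≡ 13 − 138 ≡ 20 (mod 29). Since 1581^(−1) ≡ 2 (mod 29) (1581 ≡ 15 (mod 29)), t ≡ 2·20 ≡ 11 (mod 29). So x ≡ 138 + 1581·11 = 17529 (mod 45849).
Unique solution in [0, 45849): x = 17529.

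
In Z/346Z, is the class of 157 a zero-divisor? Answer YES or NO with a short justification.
gcd(157, 346) = 1, so 157 is a unit in Z/346Z (it has a multiplicative inverse). A unit cannot be a zero-divisor: if 157·b ≡ 0 then multiplying both sides by 157^(−1) gives b ≡ 0. So 157 is not a zero-divisor.

Final answer: NO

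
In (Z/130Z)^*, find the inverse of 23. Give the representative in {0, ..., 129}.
23^(−1) ≡ 17 (mod 130)

Apply the extended Euclidean algorithm to (130, 23), tracking rows (r, s, t) with s·130 + t·23 = r. Each division r_prev = q·r_cur + r_new produces the new row as (previous row) − q·(current row):
  row A: (130, 1, 0)   [1·130 + 0·23 = 130]
  row B: (23, 0, 1)   [0·130 + 1·23 = 23]
  130 = 5·23 + 15   → row C = row A − 5·row B = (15, 1, −5)   [check: 1·130 − 5·23 = 15]
  23 = 1·15 + 8   → row D = row B − 1·row C = (8, −1, 6)   [check: −1·130 + 6·23 = 8]
  15 = 1·8 + 7   → row E = row C − 1·row D = (7, 2, −11)   [check: 2·130 − 11·23 = 7]
  8 = 1·7 + 1   → row F = row D − 1·row E = (1, −3, 17)   [check: −3·130 + 17·23 = 1]
  7 = 7·1 + 0   → remainder 0, stop. gcd = 1 (last nonzero row F).
The gcd is 1, so 23 is invertible mod 130. The last nonzero row gives −3·130 + 17·23 = 1, so t = 17. So 23^(−1) ≡ 17 (mod 130). Verify: 23 · 17 = 391 ≡ 1 (mod 130). ✓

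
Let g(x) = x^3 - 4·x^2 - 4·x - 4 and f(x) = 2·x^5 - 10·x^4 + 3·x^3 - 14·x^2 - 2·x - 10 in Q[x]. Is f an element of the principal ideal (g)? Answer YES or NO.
In Q[x] the ideal (g) consists of all multiples of g, so f ∈ (g) iff g | f, i.e. iff the remainder of f on division by g is 0. Divide f by g (g is monic, so eliminate the leading term of the running remainder at each step):
  leading term 2·x^5: subtract (2·x^2)·g(x) = 2·x^5 - 8·x^4 - 8·x^3 - 8·x^2, leaving -2·x^4 + 11·x^3 - 6·x^2 - 2·x - 10
  leading term -2·x^4: subtract (-2·x)·g(x) = -2·x^4 + 8·x^3 + 8·x^2 + 8·x, leaving 3·x^3 - 14·x^2 - 10·x - 10
  leading term 3·x^3: subtract (3)·g(x) = 3·x^3 - 12·x^2 - 12·x - 12, leaving -2·x^2 + 2·x + 2
The remainder r(x) = -2·x^2 + 2·x + 2 ≠ 0 (and deg r < deg g), so g ∤ f, i.e. f ∉ (g).

Final answer: NO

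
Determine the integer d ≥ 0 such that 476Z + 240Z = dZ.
(476, 240) = (4); d = 4

In the PID Z, (a, b) is generated by gcd(a, b). Compute gcd(476, 240) with the extended Euclidean algorithm, tracking rows (r, s, t) with s·476 + t·240 = r:
  row A: (476, 1, 0)   [1·476 + 0·240 = 476]
  row B: (240, 0, 1)   [0·476 + 1·240 = 240]
  476 = 1·240 + 236   → row C = row A − 1·row B = (236, 1, −1)   [check: 1·476 − 1·240 = 236]
  240 = 1·236 + 4   → row D = row B − 1·row C = (4, −1, 2)   [check: −1·476 + 2·240 = 4]
  236 = 59·4 + 0   → remainder 0, stop. gcd = 4 (last nonzero row D).
So gcd(476, 240) = 4, with Bézout identity −1·476 + 2·240 = 4. Containment (⊇): the Bézout identity exhibits 4 as an element of (476, 240), giving (4) ⊆ (476, 240). Containment (⊆): since 4 | 476 and 4 | 240 (476 = 4·119, 240 = 4·60), every Z-linear combination of 476 and 240 is divisible by 4, so (476, 240) ⊆ (4). Therefore (476, 240) = (4), d = 4.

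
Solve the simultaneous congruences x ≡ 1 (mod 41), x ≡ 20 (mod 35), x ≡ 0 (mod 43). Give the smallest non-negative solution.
x ≡ 52030 (mod 61705); the representative in [0, 61705) is 52030

The moduli 41, 35, 43 are pairwise coprime, so by the CRT there is a unique solution mod 41·35·43 = 61705.
Solve by successive substitution. Start with x ≡ 1 (mod 41).
  Combine with x ≡ 20 (mod 35): write x = 1 + 41·t and require 1 + 41·t ≡ 20 (mod 35), i.e. 41·t ≡ 20 − 1 ≡ 19 (mod 35). Since 41^(−1) ≡ 6 (mod 35) (41 ≡ 6 (mod 35)), t ≡ 6·19 ≡ 9 (mod 35). So x ≡ 1 + 41·9 = 370 (mod 1435).
  Combine with x ≡ 0 (mod 43): write x = 370 + 1435·t and require 370 + 1435·t ≡ 0 (mod 43), i.e. 1435·t ≡ 0 − 370 ≡ 17 (mod 43). Since 1435^(−1) ≡ 35 (mod 43) (1435 ≡ 16 (mod 43)), t ≡ 35·17 ≡ 36 (mod 43). So x ≡ 370 + 1435·36 = 52030 (mod 61705).
Unique solution in [0, 61705): x = 52030.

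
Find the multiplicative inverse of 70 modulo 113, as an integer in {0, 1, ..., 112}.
Apply the extended Euclidean algorithm to (113, 70), tracking rows (r, s, t) with s·113 + t·70 = r. Each division r_prev = q·r_cur + r_new produces the new row as (previous row) − q·(current row):
  row A: (113, 1, 0)   [1·113 + 0·70 = 113]
  row B: (70, 0, 1)   [0·113 + 1·70 = 70]
  113 = 1·70 + 43   → row C = row A − 1·row B = (43, 1, −1)   [check: 1·113 − 1·70 = 43]
  70 = 1·43 + 27   → row D = row B − 1·row C = (27, −1, 2)   [check: −1·113 + 2·70 = 27]
  43 = 1·27 + 16   → row E = row C − 1·row D = (16, 2, −3)   [check: 2·113 − 3·70 = 16]
  27 = 1·16 + 11   → row F = row D − 1·row E = (11, −3, 5)   [check: −3·113 + 5·70 = 11]
  16 = 1·11 + 5   → row G = row E − 1·row F = (5, 5, −8)   [check: 5·113 − 8·70 = 5]
  11 = 2·5 + 1   → row H = row F − 2·row G = (1, −13, 21)   [check: −13·113 + 21·70 = 1]
  5 = 5·1 + 0   → remainder 0, stop. gcd = 1 (last nonzero row H).
The gcd is 1, so 70 is invertible mod 113. The last nonzero row gives −13·113 + 21·70 = 1, so t = 21. So 70^(−1) ≡ 21 (mod 113). Verify: 70 · 21 = 1470 ≡ 1 (mod 113). ✓

Final answer: 70^(−1) ≡ 21 (mod 113)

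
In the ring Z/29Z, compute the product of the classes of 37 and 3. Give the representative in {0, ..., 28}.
Reduce the factors first: 37 ≡ 8 (mod 29), so 37 · 3 ≡ 8 · 3 (mod 29). 8 · 3 = 24. Dividing by 29: 24 = 0·29 + 24. So (37 · 3) mod 29 = 24.

Final answer: 24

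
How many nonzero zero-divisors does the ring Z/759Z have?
Z/759Z has 318 nonzero zero-divisors

In Z/759Z each nonzero element is either a unit (gcd with 759 is 1) or a zero-divisor (gcd > 1). The number of units is φ(759): factorise 759 = 3 · 11 · 23, so φ(759) = (3 − 1) · (11 − 1) · (23 − 1) = 2 · 10 · 22 = 440. The nonzero elements number 759 − 1 = 758. Hence the nonzero zero-divisors number 758 − 440 = 318.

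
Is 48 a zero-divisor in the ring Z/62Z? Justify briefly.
YES

gcd(48, 62) = 2 > 1, so 48 is not a unit in Z/62Z. In Z/nZ every nonzero non-unit is a zero-divisor: explicitly, take b = 62/gcd = 31 ≠ 0 (mod 62); then 48·31 = 1488 = 24·62, i.e. 48·31 ≡ 0 (mod 62). So 48 is a zero-divisor.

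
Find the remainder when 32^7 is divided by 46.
Use repeated squaring. Binary(7) = 111. Walk through the bits of the exponent 7 left-to-right: at each bit after the leading one, square the running value, then multiply by 32 if the bit is 1 (always reducing mod 46):
  bit 1 = 1 (leading): start with 32.
  bit 2 = 1: square 32^2 = 1024 ≡ 12; bit is 1, so multiply 12·32 = 384 ≡ 16 (mod 46).
  bit 3 = 1: square 16^2 = 256 ≡ 26; bit is 1, so multiply 26·32 = 832 ≡ 4 (mod 46).
Final value: 32^7 ≡ 4 (mod 46).

Final answer: 4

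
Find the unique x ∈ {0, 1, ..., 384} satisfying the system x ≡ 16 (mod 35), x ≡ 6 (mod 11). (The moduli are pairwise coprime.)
The moduli 35, 11 are pairwise coprime, so by the CRT there is a unique solution mod 35·11 = 385.
Solve by successive substitution. Start with x ≡ 16 (mod 35).
  Combine with x ≡ 6 (mod 11): write x = 16 + 35·t and require 16 + 35·t ≡ 6 (mod 11), i.e. 35·t ≡ 6 − 16 ≡ 1 (mod 11). Since 35^(−1) ≡ 6 (mod 11) (35 ≡ 2 (mod 11)), t ≡ 6·1 ≡ 6 (mod 11). So x ≡ 16 + 35·6 = 226 (mod 385).
Unique solution in [0, 385): x = 226.

Final answer: x ≡ 226 (mod 385); the representative in [0, 385) is 226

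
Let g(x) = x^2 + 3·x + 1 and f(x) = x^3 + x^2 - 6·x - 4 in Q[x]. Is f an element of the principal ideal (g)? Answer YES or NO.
NO

In Q[x] the ideal (g) consists of all multiples of g, so f ∈ (g) iff g | f, i.e. iff the remainder of f on division by g is 0. Divide f by g (g is monic, so eliminate the leading term of the running remainder at each step):
  leading term x^3: subtract (x)·g(x) = x^3 + 3·x^2 + x, leaving -2·x^2 - 7·x - 4
  leading term -2·x^2: subtract (-2)·g(x) = -2·x^2 - 6·x - 2, leaving -x - 2
The remainder r(x) = -x - 2 ≠ 0 (and deg r < deg g), so g ∤ f, i.e. f ∉ (g).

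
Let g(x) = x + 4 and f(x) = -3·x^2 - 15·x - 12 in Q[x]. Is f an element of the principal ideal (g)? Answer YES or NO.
YES

In Q[x] the ideal (g) consists of all multiples of g, so f ∈ (g) iff g | f, i.e. iff the remainder of f on division by g is 0. Divide f by g (g is monic, so eliminate the leading term of the running remainder at each step):
  leading term -3·x^2: subtract (-3·x)·g(x) = -3·x^2 - 12·x, leaving -3·x - 12
  leading term -3·x: subtract (-3)·g(x) = -3·x - 12, leaving 0
The remainder is 0, so f(x) = g(x) · h(x) with h(x) = -3·x - 3. Hence g | f, i.e. f ∈ (g).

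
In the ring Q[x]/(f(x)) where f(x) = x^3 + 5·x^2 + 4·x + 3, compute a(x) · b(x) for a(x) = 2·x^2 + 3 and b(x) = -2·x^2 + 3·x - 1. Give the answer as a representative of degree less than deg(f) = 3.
a · b ≡ -122·x^2 - 83·x - 81 (mod f(x))

First multiply in Q[x] without reducing: a · b = -4·x^4 + 6·x^3 - 8·x^2 + 9·x - 3. Now divide by f(x) = x^3 + 5·x^2 + 4·x + 3, eliminating the leading term at each step:
  leading term -4·x^4: subtract (-4·x)·f(x) = -4·x^4 - 20·x^3 - 16·x^2 - 12·x, leaving 26·x^3 + 8·x^2 + 21·x - 3
  leading term 26·x^3: subtract (26)·f(x) = 26·x^3 + 130·x^2 + 104·x + 78, leaving -122·x^2 - 83·x - 81
The degree is now < 3, so this is the remainder. Hence a · b ≡ -122·x^2 - 83·x - 81 in Q[x]/(f).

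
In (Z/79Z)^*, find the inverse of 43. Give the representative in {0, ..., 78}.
43^(−1) ≡ 68 (mod 79)

Apply the extended Euclidean algorithm to (79, 43), tracking rows (r, s, t) with s·79 + t·43 = r. Each division r_prev = q·r_cur + r_new produces the new row as (previous row) − q·(current row):
  row A: (79, 1, 0)   [1·79 + 0·43 = 79]
  row B: (43, 0, 1)   [0·79 + 1·43 = 43]
  79 = 1·43 + 36   → row C = row A − 1·row B = (36, 1, −1)   [check: 1·79 − 1·43 = 36]
  43 = 1·36 + 7   → row D = row B − 1·row C = (7, −1, 2)   [check: −1·79 + 2·43 = 7]
  36 = 5·7 + 1   → row E = row C − 5·row D = (1, 6, −11)   [check: 6·79 − 11·43 = 1]
  7 = 7·1 + 0   → remainder 0, stop. gcd = 1 (last nonzero row E).
The gcd is 1, so 43 is invertible mod 79. The last nonzero row gives 6·79 − 11·43 = 1, so t = −11. So 43^(−1) ≡ −11 ≡ 68 (mod 79). Verify: 43 · 68 = 2924 ≡ 1 (mod 79). ✓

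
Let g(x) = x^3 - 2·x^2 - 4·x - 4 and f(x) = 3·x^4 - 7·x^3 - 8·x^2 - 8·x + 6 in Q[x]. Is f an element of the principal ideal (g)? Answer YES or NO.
NO

In Q[x] the ideal (g) consists of all multiples of g, so f ∈ (g) iff g | f, i.e. iff the remainder of f on division by g is 0. Divide f by g (g is monic, so eliminate the leading term of the running remainder at each step):
  leading term 3·x^4: subtract (3·x)·g(x) = 3·x^4 - 6·x^3 - 12·x^2 - 12·x, leaving -x^3 + 4·x^2 + 4·x + 6
  leading term -x^3: subtract (-1)·g(x) = -x^3 + 2·x^2 + 4·x + 4, leaving 2·x^2 + 2
The remainder r(x) = 2·x^2 + 2 ≠ 0 (and deg r < deg g), so g ∤ f, i.e. f ∉ (g).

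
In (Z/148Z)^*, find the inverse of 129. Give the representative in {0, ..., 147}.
129^(−1) ≡ 109 (mod 148)

Apply the extended Euclidean algorithm to (148, 129), tracking rows (r, s, t) with s·148 + t·129 = r. Each division r_prev = q·r_cur + r_new produces the new row as (previous row) − q·(current row):
  row A: (148, 1, 0)   [1·148 + 0·129 = 148]
  row B: (129, 0, 1)   [0·148 + 1·129 = 129]
  148 = 1·129 + 19   → row C = row A − 1·row B = (19, 1, −1)   [check: 1·148 − 1·129 = 19]
  129 = 6·19 + 15   → row D = row B − 6·row C = (15, −6, 7)   [check: −6·148 + 7·129 = 15]
  19 = 1·15 + 4   → row E = row C − 1·row D = (4, 7, −8)   [check: 7·148 − 8·129 = 4]
  15 = 3·4 + 3   → row F = row D − 3·row E = (3, −27, 31)   [check: −27·148 + 31·129 = 3]
  4 = 1·3 + 1   → row G = row E − 1·row F = (1, 34, −39)   [check: 34·148 − 39·129 = 1]
  3 = 3·1 + 0   → remainder 0, stop. gcd = 1 (last nonzero row G).
The gcd is 1, so 129 is invertible mod 148. The last nonzero row gives 34·148 − 39·129 = 1, so t = −39. So 129^(−1) ≡ −39 ≡ 109 (mod 148). Verify: 129 · 109 = 14061 ≡ 1 (mod 148). ✓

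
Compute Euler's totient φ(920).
φ(920) = 352

φ is multiplicative, with φ(p^e) = p^e − p^(e−1). Factorise 920 = 2^3 · 5 · 23. Then
  φ(920) = (2^3 − 2^2) · (5 − 1) · (23 − 1) = 4 · 4 · 22 = 352.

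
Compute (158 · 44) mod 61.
Reduce the factors first: 158 ≡ 36 (mod 61), so 158 · 44 ≡ 36 · 44 (mod 61). 36 · 44 = 1584. Dividing by 61: 1584 = 25·61 + 59. So (158 · 44) mod 61 = 59.

Final answer: 59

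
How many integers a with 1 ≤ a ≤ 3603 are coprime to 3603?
The number of a ∈ {1, ..., 3603} with gcd(a, 3603) = 1 is by definition Euler's totient φ(3603). φ is multiplicative, with φ(p^e) = p^e − p^(e−1). Factorise 3603 = 3 · 1201. Then
  φ(3603) = (3 − 1) · (1201 − 1) = 2 · 1200 = 2400.
So there are 2400 such integers.

Final answer: 2400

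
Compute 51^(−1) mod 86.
Apply the extended Euclidean algorithm to (86, 51), tracking rows (r, s, t) with s·86 + t·51 = r. Each division r_prev = q·r_cur + r_new produces the new row as (previous row) − q·(current row):
  row A: (86, 1, 0)   [1·86 + 0·51 = 86]
  row B: (51, 0, 1)   [0·86 + 1·51 = 51]
  86 = 1·51 + 35   → row C = row A − 1·row B = (35, 1, −1)   [check: 1·86 − 1·51 = 35]
  51 = 1·35 + 16   → row D = row B − 1·row C = (16, −1, 2)   [check: −1·86 + 2·51 = 16]
  35 = 2·16 + 3   → row E = row C − 2·row D = (3, 3, −5)   [check: 3·86 − 5·51 = 3]
  16 = 5·3 + 1   → row F = row D − 5·row E = (1, −16, 27)   [check: −16·86 + 27·51 = 1]
  3 = 3·1 + 0   → remainder 0, stop. gcd = 1 (last nonzero row F).
The gcd is 1, so 51 is invertible mod 86. The last nonzero row gives −16·86 + 27·51 = 1, so t = 27. So 51^(−1) ≡ 27 (mod 86). Verify: 51 · 27 = 1377 ≡ 1 (mod 86). ✓

Final answer: 51^(−1) ≡ 27 (mod 86)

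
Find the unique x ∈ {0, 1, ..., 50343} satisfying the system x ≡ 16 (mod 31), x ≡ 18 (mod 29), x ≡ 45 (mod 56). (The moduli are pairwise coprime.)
The moduli 31, 29, 56 are pairwise coprime, so by the CRT there is a unique solution mod 31·29·56 = 50344.
Solve by successive substitution. Start with x ≡ 16 (mod 31).
  Combine with x ≡ 18 (mod 29): write x = 16 + 31·t and require 16 + 31·t ≡ 18 (mod 29), i.e. 31·t ≡ 18 − 16 ≡ 2 (mod 29). Since 31^(−1) ≡ 15 (mod 29) (31 ≡ 2 (mod 29)), t ≡ 15·2 ≡ 1 (mod 29). So x ≡ 16 + 31·1 = 47 (mod 899).
  Combine with x ≡ 45 (mod 56): write x = 47 + 899·t and require 47 + 899·t ≡ 45 (mod 56), i.e. 899·t ≡ 45 − 47 ≡ 54 (mod 56). Since 899^(−1) ≡ 19 (mod 56) (899 ≡ 3 (mod 56)), t ≡ 19·54 ≡ 18 (mod 56). So x ≡ 47 + 899·18 = 16229 (mod 50344).
Unique solution in [0, 50344): x = 16229.

Final answer: x ≡ 16229 (mod 50344); the representative in [0, 50344) is 16229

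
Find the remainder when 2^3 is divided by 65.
8

Use repeated squaring. Binary(3) = 11. Walk through the bits of the exponent 3 left-to-right: at each bit after the leading one, square the running value, then multiply by 2 if the bit is 1 (always reducing mod 65):
  bit 1 = 1 (leading): start with 2.
  bit 2 = 1: square 2^2 = 4; bit is 1, so multiply 4·2 = 8 (mod 65).
Final value: 2^3 ≡ 8 (mod 65).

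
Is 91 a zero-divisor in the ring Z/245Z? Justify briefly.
YES

gcd(91, 245) = 7 > 1, so 91 is not a unit in Z/245Z. In Z/nZ every nonzero non-unit is a zero-divisor: explicitly, take b = 245/gcd = 35 ≠ 0 (mod 245); then 91·35 = 3185 = 13·245, i.e. 91·35 ≡ 0 (mod 245). So 91 is a zero-divisor.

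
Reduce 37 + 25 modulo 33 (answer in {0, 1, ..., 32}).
Reduce the summands first: 37 ≡ 4 (mod 33), so 37 + 25 ≡ 4 + 25 (mod 33). 4 + 25 = 29; 29 = 0·33 + 29, so (37 + 25) mod 33 = 29.

Final answer: 29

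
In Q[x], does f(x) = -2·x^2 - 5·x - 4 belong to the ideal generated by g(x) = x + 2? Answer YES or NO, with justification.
NO

In Q[x] the ideal (g) consists of all multiples of g, so f ∈ (g) iff g | f, i.e. iff the remainder of f on division by g is 0. Divide f by g (g is monic, so eliminate the leading term of the running remainder at each step):
  leading term -2·x^2: subtract (-2·x)·g(x) = -2·x^2 - 4·x, leaving -x - 4
  leading term -x: subtract (-1)·g(x) = -x - 2, leaving -2
The remainder r(x) = -2 ≠ 0 (and deg r < deg g), so g ∤ f, i.e. f ∉ (g).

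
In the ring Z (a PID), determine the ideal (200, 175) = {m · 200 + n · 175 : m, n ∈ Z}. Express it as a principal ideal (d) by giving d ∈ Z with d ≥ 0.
(200, 175) = (25); d = 25

In the PID Z, (a, b) is generated by gcd(a, b). Compute gcd(200, 175) with the extended Euclidean algorithm, tracking rows (r, s, t) with s·200 + t·175 = r:
  row A: (200, 1, 0)   [1·200 + 0·175 = 200]
  row B: (175, 0, 1)   [0·200 + 1·175 = 175]
  200 = 1·175 + 25   → row C = row A − 1·row B = (25, 1, −1)   [check: 1·200 − 1·175 = 25]
  175 = 7·25 + 0   → remainder 0, stop. gcd = 25 (last nonzero row C).
So gcd(200, 175) = 25, with Bézout identity 1·200 − 1·175 = 25. Containment (⊇): the Bézout identity exhibits 25 as an element of (200, 175), giving (25) ⊆ (200, 175). Containment (⊆): since 25 | 200 and 25 | 175 (200 = 25·8, 175 = 25·7), every Z-linear combination of 200 and 175 is divisible by 25, so (200, 175) ⊆ (25). Therefore (200, 175) = (25), d = 25.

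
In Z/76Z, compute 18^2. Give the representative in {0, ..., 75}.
Use repeated squaring. Binary(2) = 10. Walk through the bits of the exponent 2 left-to-right: at each bit after the leading one, square the running value, then multiply by 18 if the bit is 1 (always reducing mod 76):
  bit 1 = 1 (leading): start with 18.
  bit 2 = 0: square 18^2 = 324 ≡ 20 (mod 76).
Final value: 18^2 ≡ 20 (mod 76).

Final answer: 20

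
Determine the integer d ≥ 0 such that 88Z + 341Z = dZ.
In the PID Z, (a, b) is generated by gcd(a, b). Compute gcd(341, 88) with the extended Euclidean algorithm, tracking rows (r, s, t) with s·341 + t·88 = r:
  row A: (341, 1, 0)   [1·341 + 0·88 = 341]
  row B: (88, 0, 1)   [0·341 + 1·88 = 88]
  341 = 3·88 + 77   → row C = row A − 3·row B = (77, 1, −3)   [check: 1·341 − 3·88 = 77]
  88 = 1·77 + 11   → row D = row B − 1·row C = (11, −1, 4)   [check: −1·341 + 4·88 = 11]
  77 = 7·11 + 0   → remainder 0, stop. gcd = 11 (last nonzero row D).
So gcd(88, 341) = 11, with Bézout identity −1·341 + 4·88 = 11. Containment (⊇): the Bézout identity exhibits 11 as an element of (88, 341), giving (11) ⊆ (88, 341). Containment (⊆): since 11 | 88 and 11 | 341 (88 = 11·8, 341 = 11·31), every Z-linear combination of 88 and 341 is divisible by 11, so (88, 341) ⊆ (11). Therefore (88, 341) = (11), d = 11.

Final answer: (88, 341) = (11); d = 11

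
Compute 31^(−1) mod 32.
31^(−1) ≡ 31 (mod 32)

Apply the extended Euclidean algorithm to (32, 31), tracking rows (r, s, t) with s·32 + t·31 = r. Each division r_prev = q·r_cur + r_new produces the new row as (previous row) − q·(current row):
  row A: (32, 1, 0)   [1·32 + 0·31 = 32]
  row B: (31, 0, 1)   [0·32 + 1·31 = 31]
  32 = 1·31 + 1   → row C = row A − 1·row B = (1, 1, −1)   [check: 1·32 − 1·31 = 1]
  31 = 31·1 + 0   → remainder 0, stop. gcd = 1 (last nonzero row C).
The gcd is 1, so 31 is invertible mod 32. The last nonzero row gives 1·32 − 1·31 = 1, so t = −1. So 31^(−1) ≡ −1 ≡ 31 (mod 32). Verify: 31 · 31 = 961 ≡ 1 (mod 32). ✓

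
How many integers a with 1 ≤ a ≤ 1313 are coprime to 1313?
1200

The number of a ∈ {1, ..., 1313} with gcd(a, 1313) = 1 is by definition Euler's totient φ(1313). φ is multiplicative, with φ(p^e) = p^e − p^(e−1). Factorise 1313 = 13 · 101. Then
  φ(1313) = (13 − 1) · (101 − 1) = 12 · 100 = 1200.
So there are 1200 such integers.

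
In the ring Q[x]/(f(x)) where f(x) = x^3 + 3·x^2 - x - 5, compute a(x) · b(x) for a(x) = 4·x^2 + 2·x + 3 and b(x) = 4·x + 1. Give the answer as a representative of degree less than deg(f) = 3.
First multiply in Q[x] without reducing: a · b = 16·x^3 + 12·x^2 + 14·x + 3. Now divide by f(x) = x^3 + 3·x^2 - x - 5, eliminating the leading term at each step:
  leading term 16·x^3: subtract (16)·f(x) = 16·x^3 + 48·x^2 - 16·x - 80, leaving -36·x^2 + 30·x + 83
The degree is now < 3, so this is the remainder. Hence a · b ≡ -36·x^2 + 30·x + 83 in Q[x]/(f).

Final answer: a · b ≡ -36·x^2 + 30·x + 83 (mod f(x))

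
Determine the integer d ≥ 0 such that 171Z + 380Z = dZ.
In the PID Z, (a, b) is generated by gcd(a, b). Compute gcd(380, 171) with the extended Euclidean algorithm, tracking rows (r, s, t) with s·380 + t·171 = r:
  row A: (380, 1, 0)   [1·380 + 0·171 = 380]
  row B: (171, 0, 1)   [0·380 + 1·171 = 171]
  380 = 2·171 + 38   → row C = row A − 2·row B = (38, 1, −2)   [check: 1·380 − 2·171 = 38]
  171 = 4·38 + 19   → row D = row B − 4·row C = (19, −4, 9)   [check: −4·380 + 9·171 = 19]
  38 = 2·19 + 0   → remainder 0, stop. gcd = 19 (last nonzero row D).
So gcd(171, 380) = 19, with Bézout identity −4·380 + 9·171 = 19. Containment (⊇): the Bézout identity exhibits 19 as an element of (171, 380), giving (19) ⊆ (171, 380). Containment (⊆): since 19 | 171 and 19 | 380 (171 = 19·9, 380 = 19·20), every Z-linear combination of 171 and 380 is divisible by 19, so (171, 380) ⊆ (19). Therefore (171, 380) = (19), d = 19.

Final answer: (171, 380) = (19); d = 19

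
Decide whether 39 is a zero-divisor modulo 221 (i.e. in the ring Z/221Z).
YES

gcd(39, 221) = 13 > 1, so 39 is not a unit in Z/221Z. In Z/nZ every nonzero non-unit is a zero-divisor: explicitly, take b = 221/gcd = 17 ≠ 0 (mod 221); then 39·17 = 663 = 3·221, i.e. 39·17 ≡ 0 (mod 221). So 39 is a zero-divisor.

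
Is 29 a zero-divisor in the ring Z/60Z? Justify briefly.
NO

gcd(29, 60) = 1, so 29 is a unit in Z/60Z (it has a multiplicative inverse). A unit cannot be a zero-divisor: if 29·b ≡ 0 then multiplying both sides by 29^(−1) gives b ≡ 0. So 29 is not a zero-divisor.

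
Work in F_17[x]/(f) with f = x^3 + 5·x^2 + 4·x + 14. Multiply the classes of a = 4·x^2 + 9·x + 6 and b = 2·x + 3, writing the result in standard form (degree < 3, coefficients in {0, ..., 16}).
a · b ≡ 7·x^2 + 7·x + 8 (mod f(x))

Multiply as integer polynomials: a · b = 8·x^3 + 30·x^2 + 39·x + 18. Reducing coefficients mod 17: a · b ≡ 8·x^3 + 13·x^2 + 5·x + 1. Now divide by f(x) = x^3 + 5·x^2 + 4·x + 14 in F_17[x], eliminating the leading term at each step:
  leading term 8·x^3: subtract (8)·f(x) = 8·x^3 + 6·x^2 + 15·x + 10, leaving 7·x^2 + 7·x + 8 (coefficients mod 17)
The degree is now < 3, so this is the remainder. Hence a · b ≡ 7·x^2 + 7·x + 8 in F_17[x]/(f).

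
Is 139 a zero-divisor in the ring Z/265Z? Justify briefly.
NO

gcd(139, 265) = 1, so 139 is a unit in Z/265Z (it has a multiplicative inverse). A unit cannot be a zero-divisor: if 139·b ≡ 0 then multiplying both sides by 139^(−1) gives b ≡ 0. So 139 is not a zero-divisor.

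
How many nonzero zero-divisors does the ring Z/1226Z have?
Z/1226Z has 613 nonzero zero-divisors

In Z/1226Z each nonzero element is either a unit (gcd with 1226 is 1) or a zero-divisor (gcd > 1). The number of units is φ(1226): factorise 1226 = 2 · 613, so φ(1226) = (2 − 1) · (613 − 1) = 1 · 612 = 612. The nonzero elements number 1226 − 1 = 1225. Hence the nonzero zero-divisors number 1225 − 612 = 613.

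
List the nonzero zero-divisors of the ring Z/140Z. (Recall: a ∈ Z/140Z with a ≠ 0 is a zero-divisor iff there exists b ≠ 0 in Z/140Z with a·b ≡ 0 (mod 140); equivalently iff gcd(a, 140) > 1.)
nonzero zero-divisors of Z/140Z = {2, 4, 5, 6, 7, 8, 10, 12, 14, 15, 16, 18, 20, 21, 22, 24, 25, 26, 28, 30, 32, 34, 35, 36, 38, 40, 42, 44, 45, 46, 48, 49, 50, 52, 54, 55, 56, 58, 60, 62, 63, 64, 65, 66, 68, 70, 72, 74, 75, 76, 77, 78, 80, 82, 84, 85, 86, 88, 90, 91, 92, 94, 95, 96, 98, 100, 102, 104, 105, 106, 108, 110, 112, 114, 115, 116, 118, 119, 120, 122, 124, 125, 126, 128, 130, 132, 133, 134, 135, 136, 138}

An element a ∈ Z/140Z (with a ≠ 0) is a zero-divisor iff gcd(a, 140) > 1 (because a is a unit precisely when gcd(a, n) = 1, and in Z/nZ every nonzero, non-unit element is a zero-divisor). Scan a = 1, ..., 139 and keep those with gcd(a, 140) > 1:
  gcd(2, 140) = 2, gcd(4, 140) = 4, gcd(5, 140) = 5, gcd(6, 140) = 2, gcd(7, 140) = 7, gcd(8, 140) = 4, gcd(10, 140) = 10, gcd(12, 140) = 4, gcd(14, 140) = 14, gcd(15, 140) = 5, gcd(16, 140) = 4, gcd(18, 140) = 2, gcd(20, 140) = 20, gcd(21, 140) = 7, gcd(22, 140) = 2, gcd(24, 140) = 4, gcd(25, 140) = 5, gcd(26, 140) = 2, gcd(28, 140) = 28, gcd(30, 140) = 10, gcd(32, 140) = 4, gcd(34, 140) = 2, gcd(35, 140) = 35, gcd(36, 140) = 4, gcd(38, 140) = 2, gcd(40, 140) = 20, gcd(42, 140) = 14, gcd(44, 140) = 4, gcd(45, 140) = 5, gcd(46, 140) = 2, gcd(48, 140) = 4, gcd(49, 140) = 7, gcd(50, 140) = 10, gcd(52, 140) = 4, gcd(54, 140) = 2, gcd(55, 140) = 5, gcd(56, 140) = 28, gcd(58, 140) = 2, gcd(60, 140) = 20, gcd(62, 140) = 2, gcd(63, 140) = 7, gcd(64, 140) = 4, gcd(65, 140) = 5, gcd(66, 140) = 2, gcd(68, 140) = 4, gcd(70, 140) = 70, gcd(72, 140) = 4, gcd(74, 140) = 2, gcd(75, 140) = 5, gcd(76, 140) = 4, gcd(77, 140) = 7, gcd(78, 140) = 2, gcd(80, 140) = 20, gcd(82, 140) = 2, gcd(84, 140) = 28, gcd(85, 140) = 5, gcd(86, 140) = 2, gcd(88, 140) = 4, gcd(90, 140) = 10, gcd(91, 140) = 7, gcd(92, 140) = 4, gcd(94, 140) = 2, gcd(95, 140) = 5, gcd(96, 140) = 4, gcd(98, 140) = 14, gcd(100, 140) = 20, gcd(102, 140) = 2, gcd(104, 140) = 4, gcd(105, 140) = 35, gcd(106, 140) = 2, gcd(108, 140) = 4, gcd(110, 140) = 10, gcd(112, 140) = 28, gcd(114, 140) = 2, gcd(115, 140) = 5, gcd(116, 140) = 4, gcd(118, 140) = 2, gcd(119, 140) = 7, gcd(120, 140) = 20, gcd(122, 140) = 2, gcd(124, 140) = 4, gcd(125, 140) = 5, gcd(126, 140) = 14, gcd(128, 140) = 4, gcd(130, 140) = 10, gcd(132, 140) = 4, gcd(133, 140) = 7, gcd(134, 140) = 2, gcd(135, 140) = 5, gcd(136, 140) = 4, gcd(138, 140) = 2.
All other a ∈ {1, ..., 139} have gcd(a, 140) = 1 and are units. So the nonzero zero-divisors are exactly the 91 values of a appearing in this scan.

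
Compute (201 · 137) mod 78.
Reduce the factors first: 201 ≡ 45, 137 ≡ 59 (mod 78), so 201 · 137 ≡ 45 · 59 (mod 78). 45 · 59 = 2655. Dividing by 78: 2655 = 34·78 + 3. So (201 · 137) mod 78 = 3.

Final answer: 3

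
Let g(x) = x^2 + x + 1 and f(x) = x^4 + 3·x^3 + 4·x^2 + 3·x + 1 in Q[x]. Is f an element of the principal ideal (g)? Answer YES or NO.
YES

In Q[x] the ideal (g) consists of all multiples of g, so f ∈ (g) iff g | f, i.e. iff the remainder of f on division by g is 0. Divide f by g (g is monic, so eliminate the leading term of the running remainder at each step):
  leading term x^4: subtract (x^2)·g(x) = x^4 + x^3 + x^2, leaving 2·x^3 + 3·x^2 + 3·x + 1
  leading term 2·x^3: subtract (2·x)·g(x) = 2·x^3 + 2·x^2 + 2·x, leaving x^2 + x + 1
  leading term x^2: subtract (1)·g(x) = x^2 + x + 1, leaving 0
The remainder is 0, so f(x) = g(x) · h(x) with h(x) = x^2 + 2·x + 1. Hence g | f, i.e. f ∈ (g).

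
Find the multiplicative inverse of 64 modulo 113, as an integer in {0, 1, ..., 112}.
64^(−1) ≡ 83 (mod 113)

Apply the extended Euclidean algorithm to (113, 64), tracking rows (r, s, t) with s·113 + t·64 = r. Each division r_prev = q·r_cur + r_new produces the new row as (previous row) − q·(current row):
  row A: (113, 1, 0)   [1·113 + 0·64 = 113]
  row B: (64, 0, 1)   [0·113 + 1·64 = 64]
  113 = 1·64 + 49   → row C = row A − 1·row B = (49, 1, −1)   [check: 1·113 − 1·64 = 49]
  64 = 1·49 + 15   → row D = row B − 1·row C = (15, −1, 2)   [check: −1·113 + 2·64 = 15]
  49 = 3·15 + 4   → row E = row C − 3·row D = (4, 4, −7)   [check: 4·113 − 7·64 = 4]
  15 = 3·4 + 3   → row F = row D − 3·row E = (3, −13, 23)   [check: −13·113 + 23·64 = 3]
  4 = 1·3 + 1   → row G = row E − 1·row F = (1, 17, −30)   [check: 17·113 − 30·64 = 1]
  3 = 3·1 + 0   → remainder 0, stop. gcd = 1 (last nonzero row G).
The gcd is 1, so 64 is invertible mod 113. The last nonzero row gives 17·113 − 30·64 = 1, so t = −30. So 64^(−1) ≡ −30 ≡ 83 (mod 113). Verify: 64 · 83 = 5312 ≡ 1 (mod 113). ✓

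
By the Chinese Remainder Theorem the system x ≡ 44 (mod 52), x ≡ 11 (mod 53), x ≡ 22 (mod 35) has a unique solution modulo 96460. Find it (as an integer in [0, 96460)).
x ≡ 62392 (mod 96460); the representative in [0, 96460) is 62392

The moduli 52, 53, 35 are pairwise coprime, so by the CRT there is a unique solution mod 52·53·35 = 96460.
Solve by successive substitution. Start with x ≡ 44 (mod 52).
  Combine with x ≡ 11 (mod 53): write x = 44 + 52·t and require 44 + 52·t ≡ 11 (mod 53), i.e. 52·t ≡ 11 − 44 ≡ 20 (mod 53). Since 52^(−1) ≡ 52 (mod 53), t ≡ 52·20 ≡ 33 (mod 53). So x ≡ 44 + 52·33 = 1760 (mod 2756).
  Combine with x ≡ 22 (mod 35): write x = 1760 + 2756·t and require 1760 + 2756·t ≡ 22 (mod 35), i.e. 2756·t ≡ 22 − 1760 ≡ 12 (mod 35). Since 2756^(−1) ≡ 31 (mod 35) (2756 ≡ 26 (mod 35)), t ≡ 31·12 ≡ 22 (mod 35). So x ≡ 1760 + 2756·22 = 62392 (mod 96460).
Unique solution in [0, 96460): x = 62392.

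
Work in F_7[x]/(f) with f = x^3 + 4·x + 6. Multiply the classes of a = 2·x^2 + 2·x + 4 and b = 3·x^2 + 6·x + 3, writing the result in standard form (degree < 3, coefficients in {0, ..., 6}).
Multiply as integer polynomials: a · b = 6·x^4 + 18·x^3 + 30·x^2 + 30·x + 12. Reducing coefficients mod 7: a · b ≡ 6·x^4 + 4·x^3 + 2·x^2 + 2·x + 5. Now divide by f(x) = x^3 + 4·x + 6 in F_7[x], eliminating the leading term at each step:
  leading term 6·x^4: subtract (6·x)·f(x) = 6·x^4 + 3·x^2 + x, leaving 4·x^3 + 6·x^2 + x + 5 (coefficients mod 7)
  leading term 4·x^3: subtract (4)·f(x) = 4·x^3 + 2·x + 3, leaving 6·x^2 + 6·x + 2 (coefficients mod 7)
The degree is now < 3, so this is the remainder. Hence a · b ≡ 6·x^2 + 6·x + 2 in F_7[x]/(f).

Final answer: a · b ≡ 6·x^2 + 6·x + 2 (mod f(x))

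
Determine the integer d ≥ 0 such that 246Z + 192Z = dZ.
(246, 192) = (6); d = 6

In the PID Z, (a, b) is generated by gcd(a, b). Compute gcd(246, 192) with the extended Euclidean algorithm, tracking rows (r, s, t) with s·246 + t·192 = r:
  row A: (246, 1, 0)   [1·246 + 0·192 = 246]
  row B: (192, 0, 1)   [0·246 + 1·192 = 192]
  246 = 1·192 + 54   → row C = row A − 1·row B = (54, 1, −1)   [check: 1·246 − 1·192 = 54]
  192 = 3·54 + 30   → row D = row B − 3·row C = (30, −3, 4)   [check: −3·246 + 4·192 = 30]
  54 = 1·30 + 24   → row E = row C − 1·row D = (24, 4, −5)   [check: 4·246 − 5·192 = 24]
  30 = 1·24 + 6   → row F = row D − 1·row E = (6, −7, 9)   [check: −7·246 + 9·192 = 6]
  24 = 4·6 + 0   → remainder 0, stop. gcd = 6 (last nonzero row F).
So gcd(246, 192) = 6, with Bézout identity −7·246 + 9·192 = 6. Containment (⊇): the Bézout identity exhibits 6 as an element of (246, 192), giving (6) ⊆ (246, 192). Containment (⊆): since 6 | 246 and 6 | 192 (246 = 6·41, 192 = 6·32), every Z-linear combination of 246 and 192 is divisible by 6, so (246, 192) ⊆ (6). Therefore (246, 192) = (6), d = 6.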